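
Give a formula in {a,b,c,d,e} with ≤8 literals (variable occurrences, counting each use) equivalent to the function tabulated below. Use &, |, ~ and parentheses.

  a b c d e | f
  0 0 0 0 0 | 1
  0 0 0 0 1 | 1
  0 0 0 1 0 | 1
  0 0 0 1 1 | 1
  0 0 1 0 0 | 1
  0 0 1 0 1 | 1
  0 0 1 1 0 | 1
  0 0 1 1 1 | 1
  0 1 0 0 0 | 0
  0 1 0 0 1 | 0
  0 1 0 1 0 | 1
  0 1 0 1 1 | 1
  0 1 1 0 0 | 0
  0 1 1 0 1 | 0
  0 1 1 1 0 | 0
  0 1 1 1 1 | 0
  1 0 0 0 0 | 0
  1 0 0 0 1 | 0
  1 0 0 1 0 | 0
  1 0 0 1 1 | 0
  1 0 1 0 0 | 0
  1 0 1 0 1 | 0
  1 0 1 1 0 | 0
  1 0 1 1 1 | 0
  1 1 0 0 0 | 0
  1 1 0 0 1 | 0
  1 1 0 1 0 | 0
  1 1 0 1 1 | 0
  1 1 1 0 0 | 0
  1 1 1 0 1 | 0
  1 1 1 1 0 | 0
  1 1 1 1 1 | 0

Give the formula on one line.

  ~a = 11111111111111110000000000000000
  (e & a) = 00000000000000000101010101010101
  ~c = 11110000111100001111000011110000
  (~c & ~a) = 11110000111100000000000000000000
  ((e & a) | (~c & ~a)) = 11110000111100000101010101010101
  ~b = 11111111000000001111111100000000
  (((e & a) | (~c & ~a)) | ~b) = 11111111111100001111111101010101
  (~b | d) = 11111111001100111111111100110011
  ((((e & a) | (~c & ~a)) | ~b) & (~b | d)) = 11111111001100001111111100010001
  (~a & ((((e & a) | (~c & ~a)) | ~b) & (~b | d))) = 11111111001100000000000000000000

(~a & ((((e & a) | (~c & ~a)) | ~b) & (~b | d)))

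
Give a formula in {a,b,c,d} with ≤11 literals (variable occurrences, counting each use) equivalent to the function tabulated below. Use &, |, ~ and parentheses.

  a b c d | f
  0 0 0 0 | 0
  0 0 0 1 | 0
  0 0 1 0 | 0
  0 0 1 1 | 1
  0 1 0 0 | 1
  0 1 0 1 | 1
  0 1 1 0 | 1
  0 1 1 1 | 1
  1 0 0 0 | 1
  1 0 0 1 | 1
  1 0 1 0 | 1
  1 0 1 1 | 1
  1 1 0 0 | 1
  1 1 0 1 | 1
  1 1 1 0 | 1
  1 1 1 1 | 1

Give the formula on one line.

((a | b) | ((((~a & c) | b) | (~c & (a | b))) & d))

  (a | b) = 0000111111111111
  ~a = 1111111100000000
  (~a & c) = 0011001100000000
  ((~a & c) | b) = 0011111100001111
  ~c = 1100110011001100
  (~c & (a | b)) = 0000110011001100
  (((~a & c) | b) | (~c & (a | b))) = 0011111111001111
  ((((~a & c) | b) | (~c & (a | b))) & d) = 0001010101000101
  ((a | b) | ((((~a & c) | b) | (~c & (a | b))) & d)) = 0001111111111111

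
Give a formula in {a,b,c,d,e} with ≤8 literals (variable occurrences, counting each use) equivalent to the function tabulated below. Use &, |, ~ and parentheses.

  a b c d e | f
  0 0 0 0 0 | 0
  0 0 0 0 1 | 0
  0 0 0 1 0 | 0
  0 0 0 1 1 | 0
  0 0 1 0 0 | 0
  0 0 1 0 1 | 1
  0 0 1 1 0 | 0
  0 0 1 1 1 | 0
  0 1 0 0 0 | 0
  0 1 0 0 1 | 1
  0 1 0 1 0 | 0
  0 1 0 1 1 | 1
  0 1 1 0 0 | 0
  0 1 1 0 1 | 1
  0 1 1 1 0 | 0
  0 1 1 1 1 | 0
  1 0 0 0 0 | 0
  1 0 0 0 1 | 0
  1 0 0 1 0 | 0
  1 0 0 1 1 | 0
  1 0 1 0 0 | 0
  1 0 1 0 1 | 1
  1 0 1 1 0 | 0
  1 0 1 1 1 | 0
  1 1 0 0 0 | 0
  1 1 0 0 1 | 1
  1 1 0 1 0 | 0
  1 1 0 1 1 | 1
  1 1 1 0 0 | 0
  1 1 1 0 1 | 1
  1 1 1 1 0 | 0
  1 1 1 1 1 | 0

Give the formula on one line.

  (b | c) = 00001111111111110000111111111111
  ((b | c) & e) = 00000101010101010000010101010101
  ~d = 11001100110011001100110011001100
  ~c = 11110000111100001111000011110000
  (~d | ~c) = 11111100111111001111110011111100
  (((b | c) & e) & (~d | ~c)) = 00000100010101000000010001010100

(((b | c) & e) & (~d | ~c))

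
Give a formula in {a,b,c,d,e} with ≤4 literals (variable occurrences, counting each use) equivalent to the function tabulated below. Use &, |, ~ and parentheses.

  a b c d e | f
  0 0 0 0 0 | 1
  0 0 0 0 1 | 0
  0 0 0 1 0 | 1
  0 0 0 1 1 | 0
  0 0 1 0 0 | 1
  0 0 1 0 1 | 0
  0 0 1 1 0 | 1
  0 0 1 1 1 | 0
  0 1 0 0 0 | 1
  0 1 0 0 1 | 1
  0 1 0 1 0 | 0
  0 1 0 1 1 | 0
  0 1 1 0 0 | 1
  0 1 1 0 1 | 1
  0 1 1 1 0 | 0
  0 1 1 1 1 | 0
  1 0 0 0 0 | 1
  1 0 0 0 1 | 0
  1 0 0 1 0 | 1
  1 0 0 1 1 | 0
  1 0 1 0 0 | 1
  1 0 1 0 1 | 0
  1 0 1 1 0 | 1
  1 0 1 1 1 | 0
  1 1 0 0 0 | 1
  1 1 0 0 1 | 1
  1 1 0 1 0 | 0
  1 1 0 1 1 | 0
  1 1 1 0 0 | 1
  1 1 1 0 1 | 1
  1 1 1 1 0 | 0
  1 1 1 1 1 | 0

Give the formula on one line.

((b & ~d) | (~e & ~b))

  ~d = 11001100110011001100110011001100
  (b & ~d) = 00000000110011000000000011001100
  ~e = 10101010101010101010101010101010
  ~b = 11111111000000001111111100000000
  (~e & ~b) = 10101010000000001010101000000000
  ((b & ~d) | (~e & ~b)) = 10101010110011001010101011001100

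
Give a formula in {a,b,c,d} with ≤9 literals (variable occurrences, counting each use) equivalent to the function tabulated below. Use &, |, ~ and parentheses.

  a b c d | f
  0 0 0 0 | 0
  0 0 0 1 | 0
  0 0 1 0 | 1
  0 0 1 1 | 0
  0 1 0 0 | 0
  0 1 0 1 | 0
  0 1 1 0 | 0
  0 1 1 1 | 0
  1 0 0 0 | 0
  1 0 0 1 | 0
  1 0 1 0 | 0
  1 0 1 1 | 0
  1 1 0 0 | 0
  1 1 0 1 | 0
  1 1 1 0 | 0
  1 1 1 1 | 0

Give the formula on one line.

  ~b = 1111000011110000
  ~d = 1010101010101010
  (~d & c) = 0010001000100010
  (~b & (~d & c)) = 0010000000100000
  ~a = 1111111100000000
  ~c = 1100110011001100
  (d | ~c) = 1101110111011101
  (~a | (d | ~c)) = 1111111111011101
  (c & (~a | (d | ~c))) = 0011001100010001
  (d | (c & (~a | (d | ~c)))) = 0111011101010101
  ((~b & (~d & c)) & (d | (c & (~a | (d | ~c))))) = 0010000000000000

((~b & (~d & c)) & (d | (c & (~a | (d | ~c)))))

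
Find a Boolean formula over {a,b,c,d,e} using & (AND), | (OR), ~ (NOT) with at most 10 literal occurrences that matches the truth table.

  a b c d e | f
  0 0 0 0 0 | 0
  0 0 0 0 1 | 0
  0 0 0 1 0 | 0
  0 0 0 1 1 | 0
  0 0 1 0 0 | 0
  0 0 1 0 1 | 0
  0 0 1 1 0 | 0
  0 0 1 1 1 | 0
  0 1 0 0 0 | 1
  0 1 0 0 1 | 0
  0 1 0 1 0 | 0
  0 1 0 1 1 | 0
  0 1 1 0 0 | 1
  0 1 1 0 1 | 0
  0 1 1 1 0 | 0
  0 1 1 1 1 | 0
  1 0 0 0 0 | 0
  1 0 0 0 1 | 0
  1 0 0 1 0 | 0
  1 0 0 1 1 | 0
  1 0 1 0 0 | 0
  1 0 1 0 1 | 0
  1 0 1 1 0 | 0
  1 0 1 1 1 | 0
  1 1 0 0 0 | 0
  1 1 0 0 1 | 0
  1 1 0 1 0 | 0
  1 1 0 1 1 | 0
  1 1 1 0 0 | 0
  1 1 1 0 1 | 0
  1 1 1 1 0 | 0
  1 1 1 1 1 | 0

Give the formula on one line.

  ~d = 11001100110011001100110011001100
  (b & ~d) = 00000000110011000000000011001100
  ~e = 10101010101010101010101010101010
  (c | ~e) = 10101111101011111010111110101111
  ~b = 11111111000000001111111100000000
  ((c | ~e) & ~b) = 10101111000000001010111100000000
  ((b & ~d) | ((c | ~e) & ~b)) = 10101111110011001010111111001100
  (((b & ~d) | ((c | ~e) & ~b)) & ~e) = 10101010100010001010101010001000
  ~a = 11111111111111110000000000000000
  (b & ~a) = 00000000111111110000000000000000
  ((((b & ~d) | ((c | ~e) & ~b)) & ~e) & (b & ~a)) = 00000000100010000000000000000000

((((b & ~d) | ((c | ~e) & ~b)) & ~e) & (b & ~a))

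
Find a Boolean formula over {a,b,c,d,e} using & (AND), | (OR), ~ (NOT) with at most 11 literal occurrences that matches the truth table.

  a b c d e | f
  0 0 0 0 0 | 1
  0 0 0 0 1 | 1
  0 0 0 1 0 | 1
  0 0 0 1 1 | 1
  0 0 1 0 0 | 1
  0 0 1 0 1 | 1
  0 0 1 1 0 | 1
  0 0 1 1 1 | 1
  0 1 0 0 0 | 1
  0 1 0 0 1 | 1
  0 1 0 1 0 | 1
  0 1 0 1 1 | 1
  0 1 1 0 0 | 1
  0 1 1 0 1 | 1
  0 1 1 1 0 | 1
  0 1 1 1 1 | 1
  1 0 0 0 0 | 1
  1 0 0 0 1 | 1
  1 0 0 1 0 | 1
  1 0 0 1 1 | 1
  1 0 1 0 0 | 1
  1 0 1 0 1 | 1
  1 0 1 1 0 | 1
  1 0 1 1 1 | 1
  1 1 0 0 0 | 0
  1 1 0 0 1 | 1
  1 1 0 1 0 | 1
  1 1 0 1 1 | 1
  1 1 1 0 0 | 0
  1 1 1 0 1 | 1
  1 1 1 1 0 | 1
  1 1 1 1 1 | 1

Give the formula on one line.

(((~b | ((d & a) | ~a)) & ((b & (a | ~b)) | ~e)) | e)

  ~b = 11111111000000001111111100000000
  (d & a) = 00000000000000000011001100110011
  ~a = 11111111111111110000000000000000
  ((d & a) | ~a) = 11111111111111110011001100110011
  (~b | ((d & a) | ~a)) = 11111111111111111111111100110011
  (a | ~b) = 11111111000000001111111111111111
  (b & (a | ~b)) = 00000000000000000000000011111111
  ~e = 10101010101010101010101010101010
  ((b & (a | ~b)) | ~e) = 10101010101010101010101011111111
  ((~b | ((d & a) | ~a)) & ((b & (a | ~b)) | ~e)) = 10101010101010101010101000110011
  (((~b | ((d & a) | ~a)) & ((b & (a | ~b)) | ~e)) | e) = 11111111111111111111111101110111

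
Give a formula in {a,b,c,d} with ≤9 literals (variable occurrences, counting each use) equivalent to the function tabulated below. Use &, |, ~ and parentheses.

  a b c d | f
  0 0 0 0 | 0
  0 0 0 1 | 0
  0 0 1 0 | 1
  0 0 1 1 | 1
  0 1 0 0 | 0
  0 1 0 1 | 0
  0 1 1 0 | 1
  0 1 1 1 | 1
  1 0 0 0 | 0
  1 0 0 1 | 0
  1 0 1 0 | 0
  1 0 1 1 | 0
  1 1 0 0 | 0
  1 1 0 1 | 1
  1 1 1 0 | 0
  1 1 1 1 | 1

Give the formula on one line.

(((b & d) | ~a) & ((c & ~a) | a))

  (b & d) = 0000010100000101
  ~a = 1111111100000000
  ((b & d) | ~a) = 1111111100000101
  (c & ~a) = 0011001100000000
  ((c & ~a) | a) = 0011001111111111
  (((b & d) | ~a) & ((c & ~a) | a)) = 0011001100000101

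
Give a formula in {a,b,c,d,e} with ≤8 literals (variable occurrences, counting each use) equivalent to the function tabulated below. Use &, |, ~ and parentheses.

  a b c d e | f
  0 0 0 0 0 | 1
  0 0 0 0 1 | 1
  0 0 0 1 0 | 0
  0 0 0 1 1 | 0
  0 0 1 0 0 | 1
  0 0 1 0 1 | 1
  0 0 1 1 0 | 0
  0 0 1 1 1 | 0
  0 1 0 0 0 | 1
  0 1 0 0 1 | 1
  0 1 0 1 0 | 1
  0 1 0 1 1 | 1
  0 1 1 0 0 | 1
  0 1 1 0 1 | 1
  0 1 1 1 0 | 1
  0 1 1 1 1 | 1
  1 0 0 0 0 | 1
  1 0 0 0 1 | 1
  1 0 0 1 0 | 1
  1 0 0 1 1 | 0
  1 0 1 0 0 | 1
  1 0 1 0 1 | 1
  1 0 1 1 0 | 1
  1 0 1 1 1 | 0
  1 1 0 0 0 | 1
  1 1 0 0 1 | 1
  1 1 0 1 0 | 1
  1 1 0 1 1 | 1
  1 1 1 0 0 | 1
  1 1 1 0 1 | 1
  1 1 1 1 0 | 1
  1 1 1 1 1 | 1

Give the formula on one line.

  (e | a) = 01010101010101011111111111111111
  (b | (e | a)) = 01010101111111111111111111111111
  ~e = 10101010101010101010101010101010
  ((b | (e | a)) & ~e) = 00000000101010101010101010101010
  ~d = 11001100110011001100110011001100
  (~d | b) = 11001100111111111100110011111111
  (((b | (e | a)) & ~e) | (~d | b)) = 11001100111111111110111011111111

(((b | (e | a)) & ~e) | (~d | b))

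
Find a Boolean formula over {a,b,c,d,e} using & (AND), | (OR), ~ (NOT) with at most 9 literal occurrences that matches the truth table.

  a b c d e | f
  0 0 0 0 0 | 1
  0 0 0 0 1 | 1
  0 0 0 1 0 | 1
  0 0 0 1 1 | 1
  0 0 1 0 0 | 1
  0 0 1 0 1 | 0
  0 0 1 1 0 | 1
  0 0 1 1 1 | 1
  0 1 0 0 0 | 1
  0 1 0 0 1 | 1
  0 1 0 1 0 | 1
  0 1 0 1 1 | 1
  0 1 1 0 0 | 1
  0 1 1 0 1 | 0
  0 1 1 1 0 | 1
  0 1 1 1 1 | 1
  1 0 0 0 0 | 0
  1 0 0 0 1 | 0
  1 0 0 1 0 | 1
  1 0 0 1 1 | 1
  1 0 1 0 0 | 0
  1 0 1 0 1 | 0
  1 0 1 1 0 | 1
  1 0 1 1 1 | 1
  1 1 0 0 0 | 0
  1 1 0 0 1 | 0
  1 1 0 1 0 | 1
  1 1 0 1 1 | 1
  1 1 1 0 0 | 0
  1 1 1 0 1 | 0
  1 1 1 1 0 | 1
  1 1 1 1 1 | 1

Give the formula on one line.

  ~a = 11111111111111110000000000000000
  (d & ~a) = 00110011001100110000000000000000
  (e | (d & ~a)) = 01110111011101110101010101010101
  ~e = 10101010101010101010101010101010
  (~e & ~a) = 10101010101010100000000000000000
  ((e | (d & ~a)) | (~e & ~a)) = 11111111111111110101010101010101
  (((e | (d & ~a)) | (~e & ~a)) & ~e) = 10101010101010100000000000000000
  ~c = 11110000111100001111000011110000
  (~a & ~c) = 11110000111100000000000000000000
  (d | (~a & ~c)) = 11110011111100110011001100110011
  ((((e | (d & ~a)) | (~e & ~a)) & ~e) | (d | (~a & ~c))) = 11111011111110110011001100110011

((((e | (d & ~a)) | (~e & ~a)) & ~e) | (d | (~a & ~c)))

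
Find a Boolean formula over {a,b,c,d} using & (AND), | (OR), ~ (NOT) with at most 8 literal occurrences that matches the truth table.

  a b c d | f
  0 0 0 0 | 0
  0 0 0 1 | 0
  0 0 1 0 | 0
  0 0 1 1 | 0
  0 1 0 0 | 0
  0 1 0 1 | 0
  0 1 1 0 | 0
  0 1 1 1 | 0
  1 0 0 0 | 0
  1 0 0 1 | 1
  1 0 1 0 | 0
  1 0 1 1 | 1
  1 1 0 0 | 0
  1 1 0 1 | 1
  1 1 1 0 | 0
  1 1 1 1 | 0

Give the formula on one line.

  (c & b) = 0000001100000011
  ((c & b) | d) = 0101011101010111
  (((c & b) | d) & a) = 0000000001010111
  ~c = 1100110011001100
  ~b = 1111000011110000
  (~c | ~b) = 1111110011111100
  ((((c & b) | d) & a) & (~c | ~b)) = 0000000001010100

((((c & b) | d) & a) & (~c | ~b))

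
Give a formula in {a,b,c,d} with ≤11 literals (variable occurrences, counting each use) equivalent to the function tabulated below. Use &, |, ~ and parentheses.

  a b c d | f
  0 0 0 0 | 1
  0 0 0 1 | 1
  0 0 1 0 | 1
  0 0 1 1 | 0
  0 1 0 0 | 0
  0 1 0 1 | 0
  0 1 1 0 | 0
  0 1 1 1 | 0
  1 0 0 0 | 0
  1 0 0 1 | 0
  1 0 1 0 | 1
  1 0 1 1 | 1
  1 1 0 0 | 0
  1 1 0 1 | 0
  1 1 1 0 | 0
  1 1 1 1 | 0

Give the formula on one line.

((((~b & (~a & ~c)) | a) | ~d) & (~b & (c | ~a)))

  ~b = 1111000011110000
  ~a = 1111111100000000
  ~c = 1100110011001100
  (~a & ~c) = 1100110000000000
  (~b & (~a & ~c)) = 1100000000000000
  ((~b & (~a & ~c)) | a) = 1100000011111111
  ~d = 1010101010101010
  (((~b & (~a & ~c)) | a) | ~d) = 1110101011111111
  (c | ~a) = 1111111100110011
  (~b & (c | ~a)) = 1111000000110000
  ((((~b & (~a & ~c)) | a) | ~d) & (~b & (c | ~a))) = 1110000000110000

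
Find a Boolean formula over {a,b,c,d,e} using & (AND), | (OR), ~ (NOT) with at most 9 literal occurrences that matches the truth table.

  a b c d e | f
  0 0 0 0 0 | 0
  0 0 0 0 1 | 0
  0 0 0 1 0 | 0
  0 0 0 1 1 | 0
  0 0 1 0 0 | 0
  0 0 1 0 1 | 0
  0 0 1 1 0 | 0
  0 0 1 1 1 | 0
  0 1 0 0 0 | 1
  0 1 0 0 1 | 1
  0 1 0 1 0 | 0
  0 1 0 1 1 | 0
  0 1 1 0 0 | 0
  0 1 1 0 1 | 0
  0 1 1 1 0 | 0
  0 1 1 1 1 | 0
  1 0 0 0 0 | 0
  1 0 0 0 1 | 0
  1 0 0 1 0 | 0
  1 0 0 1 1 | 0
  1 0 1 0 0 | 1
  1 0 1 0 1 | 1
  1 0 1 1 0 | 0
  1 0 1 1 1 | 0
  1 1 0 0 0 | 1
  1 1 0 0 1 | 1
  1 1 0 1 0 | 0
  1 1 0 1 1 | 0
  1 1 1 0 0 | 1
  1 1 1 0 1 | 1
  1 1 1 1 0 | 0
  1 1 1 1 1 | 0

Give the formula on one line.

(((c & ~d) | b) & (((d | a) | ~c) & ~d))

  ~d = 11001100110011001100110011001100
  (c & ~d) = 00001100000011000000110000001100
  ((c & ~d) | b) = 00001100111111110000110011111111
  (d | a) = 00110011001100111111111111111111
  ~c = 11110000111100001111000011110000
  ((d | a) | ~c) = 11110011111100111111111111111111
  (((d | a) | ~c) & ~d) = 11000000110000001100110011001100
  (((c & ~d) | b) & (((d | a) | ~c) & ~d)) = 00000000110000000000110011001100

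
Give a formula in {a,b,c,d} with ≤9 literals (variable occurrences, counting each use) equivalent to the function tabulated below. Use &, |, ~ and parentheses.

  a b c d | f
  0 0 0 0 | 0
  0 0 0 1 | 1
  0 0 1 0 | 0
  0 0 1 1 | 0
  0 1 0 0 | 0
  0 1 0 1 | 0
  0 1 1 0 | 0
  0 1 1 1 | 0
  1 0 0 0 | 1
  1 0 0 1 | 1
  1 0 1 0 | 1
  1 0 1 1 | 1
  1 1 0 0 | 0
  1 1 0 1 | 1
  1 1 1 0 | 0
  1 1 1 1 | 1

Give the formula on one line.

((a & d) | ((~b & (~d | ~c)) & ((d | a) & ~b)))

  (a & d) = 0000000001010101
  ~b = 1111000011110000
  ~d = 1010101010101010
  ~c = 1100110011001100
  (~d | ~c) = 1110111011101110
  (~b & (~d | ~c)) = 1110000011100000
  (d | a) = 0101010111111111
  ((d | a) & ~b) = 0101000011110000
  ((~b & (~d | ~c)) & ((d | a) & ~b)) = 0100000011100000
  ((a & d) | ((~b & (~d | ~c)) & ((d | a) & ~b))) = 0100000011110101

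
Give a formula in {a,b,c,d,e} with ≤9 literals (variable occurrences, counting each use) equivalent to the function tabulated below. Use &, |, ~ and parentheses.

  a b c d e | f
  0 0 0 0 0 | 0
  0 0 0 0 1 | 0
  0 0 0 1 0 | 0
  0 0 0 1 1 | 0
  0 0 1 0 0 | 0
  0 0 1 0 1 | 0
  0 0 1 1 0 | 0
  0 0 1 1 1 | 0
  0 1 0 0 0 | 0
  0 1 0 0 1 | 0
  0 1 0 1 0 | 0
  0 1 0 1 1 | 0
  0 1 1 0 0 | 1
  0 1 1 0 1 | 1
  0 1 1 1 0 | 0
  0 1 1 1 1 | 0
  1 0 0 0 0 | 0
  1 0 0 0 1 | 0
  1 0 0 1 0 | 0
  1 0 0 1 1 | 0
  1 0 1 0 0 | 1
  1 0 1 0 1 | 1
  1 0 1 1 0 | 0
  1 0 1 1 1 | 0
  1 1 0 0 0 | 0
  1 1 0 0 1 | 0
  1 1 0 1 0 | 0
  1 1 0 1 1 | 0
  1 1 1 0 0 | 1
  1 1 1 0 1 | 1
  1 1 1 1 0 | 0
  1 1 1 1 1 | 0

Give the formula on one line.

  ~d = 11001100110011001100110011001100
  ~c = 11110000111100001111000011110000
  (b | ~c) = 11110000111111111111000011111111
  (a | (b | ~c)) = 11110000111111111111111111111111
  (~d & (a | (b | ~c))) = 11000000110011001100110011001100
  (~d & c) = 00001100000011000000110000001100
  ((~d & (a | (b | ~c))) & (~d & c)) = 00000000000011000000110000001100

((~d & (a | (b | ~c))) & (~d & c))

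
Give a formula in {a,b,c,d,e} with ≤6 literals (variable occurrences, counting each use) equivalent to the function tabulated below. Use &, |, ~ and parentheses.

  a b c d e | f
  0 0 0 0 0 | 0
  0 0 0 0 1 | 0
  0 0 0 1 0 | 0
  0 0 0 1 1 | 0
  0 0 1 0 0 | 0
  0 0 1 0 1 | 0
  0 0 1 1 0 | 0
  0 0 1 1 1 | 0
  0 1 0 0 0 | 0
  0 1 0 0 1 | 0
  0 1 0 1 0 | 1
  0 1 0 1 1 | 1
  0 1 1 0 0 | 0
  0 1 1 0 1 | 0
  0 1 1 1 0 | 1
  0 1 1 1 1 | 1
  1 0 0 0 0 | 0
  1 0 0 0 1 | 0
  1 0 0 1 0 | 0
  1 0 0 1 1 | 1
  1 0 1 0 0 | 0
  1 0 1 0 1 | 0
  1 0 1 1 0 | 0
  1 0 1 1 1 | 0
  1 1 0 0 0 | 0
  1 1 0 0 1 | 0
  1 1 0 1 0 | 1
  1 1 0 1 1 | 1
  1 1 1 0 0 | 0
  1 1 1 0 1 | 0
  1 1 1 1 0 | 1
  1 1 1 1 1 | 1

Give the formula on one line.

((b & d) | ((a & (~c & e)) & d))

  (b & d) = 00000000001100110000000000110011
  ~c = 11110000111100001111000011110000
  (~c & e) = 01010000010100000101000001010000
  (a & (~c & e)) = 00000000000000000101000001010000
  ((a & (~c & e)) & d) = 00000000000000000001000000010000
  ((b & d) | ((a & (~c & e)) & d)) = 00000000001100110001000000110011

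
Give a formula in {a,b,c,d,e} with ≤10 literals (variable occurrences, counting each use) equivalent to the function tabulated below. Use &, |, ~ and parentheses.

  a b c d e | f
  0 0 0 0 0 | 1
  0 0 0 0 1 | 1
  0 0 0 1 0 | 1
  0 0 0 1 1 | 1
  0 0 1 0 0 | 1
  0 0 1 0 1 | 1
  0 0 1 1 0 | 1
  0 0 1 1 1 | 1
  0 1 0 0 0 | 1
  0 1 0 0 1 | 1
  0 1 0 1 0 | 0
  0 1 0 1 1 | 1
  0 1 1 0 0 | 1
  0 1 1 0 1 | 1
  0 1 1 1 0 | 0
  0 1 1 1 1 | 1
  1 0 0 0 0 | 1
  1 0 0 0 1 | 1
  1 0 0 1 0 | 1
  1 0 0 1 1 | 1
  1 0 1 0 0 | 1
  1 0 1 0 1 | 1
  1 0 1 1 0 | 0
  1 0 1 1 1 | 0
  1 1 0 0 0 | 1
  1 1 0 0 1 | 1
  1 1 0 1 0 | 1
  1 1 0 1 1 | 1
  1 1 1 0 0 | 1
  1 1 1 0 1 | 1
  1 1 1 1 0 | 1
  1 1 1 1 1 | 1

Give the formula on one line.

  ~d = 11001100110011001100110011001100
  (d & e) = 00010001000100010001000100010001
  ((d & e) | a) = 00010001000100011111111111111111
  (((d & e) | a) & b) = 00000000000100010000000011111111
  (~d | (((d & e) | a) & b)) = 11001100110111011100110011111111
  ~b = 11111111000000001111111100000000
  ~a = 11111111111111110000000000000000
  ~c = 11110000111100001111000011110000
  (~a | ~c) = 11111111111111111111000011110000
  (~b & (~a | ~c)) = 11111111000000001111000000000000
  ((~d | (((d & e) | a) & b)) | (~b & (~a | ~c))) = 11111111110111011111110011111111

((~d | (((d & e) | a) & b)) | (~b & (~a | ~c)))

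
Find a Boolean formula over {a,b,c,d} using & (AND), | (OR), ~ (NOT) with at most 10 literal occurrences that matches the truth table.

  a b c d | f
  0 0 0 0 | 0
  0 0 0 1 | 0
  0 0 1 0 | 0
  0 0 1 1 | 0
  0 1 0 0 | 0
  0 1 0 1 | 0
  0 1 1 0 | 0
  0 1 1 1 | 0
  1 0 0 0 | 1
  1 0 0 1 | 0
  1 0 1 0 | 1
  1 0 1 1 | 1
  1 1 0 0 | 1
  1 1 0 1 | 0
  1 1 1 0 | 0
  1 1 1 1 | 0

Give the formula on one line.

  (c & d) = 0001000100010001
  ~d = 1010101010101010
  ((c & d) | ~d) = 1011101110111011
  (((c & d) | ~d) & a) = 0000000010111011
  ~a = 1111111100000000
  ~c = 1100110011001100
  ~b = 1111000011110000
  (~c | ~b) = 1111110011111100
  (~a | (~c | ~b)) = 1111111111111100
  ((((c & d) | ~d) & a) & (~a | (~c | ~b))) = 0000000010111000

((((c & d) | ~d) & a) & (~a | (~c | ~b)))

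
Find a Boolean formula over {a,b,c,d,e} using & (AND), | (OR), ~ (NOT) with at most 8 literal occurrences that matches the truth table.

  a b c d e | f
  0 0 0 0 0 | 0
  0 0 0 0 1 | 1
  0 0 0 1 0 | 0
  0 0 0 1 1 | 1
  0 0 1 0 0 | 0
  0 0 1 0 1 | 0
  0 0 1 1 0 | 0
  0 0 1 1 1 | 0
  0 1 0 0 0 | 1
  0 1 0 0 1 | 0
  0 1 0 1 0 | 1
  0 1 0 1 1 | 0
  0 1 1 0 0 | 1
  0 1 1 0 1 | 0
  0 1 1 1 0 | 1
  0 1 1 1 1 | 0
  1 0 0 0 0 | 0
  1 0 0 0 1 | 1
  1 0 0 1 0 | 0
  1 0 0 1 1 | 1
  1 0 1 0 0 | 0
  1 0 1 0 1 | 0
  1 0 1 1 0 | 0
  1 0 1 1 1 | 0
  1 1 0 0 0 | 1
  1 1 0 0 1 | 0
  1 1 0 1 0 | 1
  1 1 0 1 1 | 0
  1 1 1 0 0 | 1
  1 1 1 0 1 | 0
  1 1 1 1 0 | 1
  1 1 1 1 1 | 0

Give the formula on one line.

((~b & (e & ~c)) | (b & ~e))

  ~b = 11111111000000001111111100000000
  ~c = 11110000111100001111000011110000
  (e & ~c) = 01010000010100000101000001010000
  (~b & (e & ~c)) = 01010000000000000101000000000000
  ~e = 10101010101010101010101010101010
  (b & ~e) = 00000000101010100000000010101010
  ((~b & (e & ~c)) | (b & ~e)) = 01010000101010100101000010101010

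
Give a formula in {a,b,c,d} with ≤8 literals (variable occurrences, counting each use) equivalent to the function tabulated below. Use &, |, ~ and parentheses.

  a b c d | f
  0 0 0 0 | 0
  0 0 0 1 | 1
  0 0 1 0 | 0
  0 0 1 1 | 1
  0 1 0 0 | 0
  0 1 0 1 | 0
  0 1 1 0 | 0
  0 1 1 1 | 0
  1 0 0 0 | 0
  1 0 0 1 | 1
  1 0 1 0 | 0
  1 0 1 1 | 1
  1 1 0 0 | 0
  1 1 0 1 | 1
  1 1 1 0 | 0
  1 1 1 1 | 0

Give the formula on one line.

  ~b = 1111000011110000
  (~b | a) = 1111000011111111
  ~c = 1100110011001100
  (b & ~c) = 0000110000001100
  ((~b | a) & (b & ~c)) = 0000000000001100
  (((~b | a) & (b & ~c)) | ~b) = 1111000011111100
  ((((~b | a) & (b & ~c)) | ~b) & d) = 0101000001010100

((((~b | a) & (b & ~c)) | ~b) & d)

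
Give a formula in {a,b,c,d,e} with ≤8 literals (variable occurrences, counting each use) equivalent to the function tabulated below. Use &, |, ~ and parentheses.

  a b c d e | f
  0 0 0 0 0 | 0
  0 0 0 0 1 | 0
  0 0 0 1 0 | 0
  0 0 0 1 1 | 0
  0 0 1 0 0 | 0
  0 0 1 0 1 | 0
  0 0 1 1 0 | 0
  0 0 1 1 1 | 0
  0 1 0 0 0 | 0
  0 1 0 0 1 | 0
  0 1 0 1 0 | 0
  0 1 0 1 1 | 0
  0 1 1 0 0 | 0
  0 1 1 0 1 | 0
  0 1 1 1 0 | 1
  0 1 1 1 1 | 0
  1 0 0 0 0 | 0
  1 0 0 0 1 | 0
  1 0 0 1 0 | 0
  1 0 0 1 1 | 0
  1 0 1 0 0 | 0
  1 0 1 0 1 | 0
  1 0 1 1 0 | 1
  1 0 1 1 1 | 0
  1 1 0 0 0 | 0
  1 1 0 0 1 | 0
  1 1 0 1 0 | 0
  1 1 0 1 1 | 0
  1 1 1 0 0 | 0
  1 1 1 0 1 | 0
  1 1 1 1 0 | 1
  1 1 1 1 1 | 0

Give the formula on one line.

  ~c = 11110000111100001111000011110000
  (e | b) = 01010101111111110101010111111111
  (~c & (e | b)) = 01010000111100000101000011110000
  (d | (~c & (e | b))) = 01110011111100110111001111110011
  ~e = 10101010101010101010101010101010
  (~e & c) = 00001010000010100000101000001010
  (b | a) = 00000000111111111111111111111111
  ((~e & c) & (b | a)) = 00000000000010100000101000001010
  ((d | (~c & (e | b))) & ((~e & c) & (b | a))) = 00000000000000100000001000000010

((d | (~c & (e | b))) & ((~e & c) & (b | a)))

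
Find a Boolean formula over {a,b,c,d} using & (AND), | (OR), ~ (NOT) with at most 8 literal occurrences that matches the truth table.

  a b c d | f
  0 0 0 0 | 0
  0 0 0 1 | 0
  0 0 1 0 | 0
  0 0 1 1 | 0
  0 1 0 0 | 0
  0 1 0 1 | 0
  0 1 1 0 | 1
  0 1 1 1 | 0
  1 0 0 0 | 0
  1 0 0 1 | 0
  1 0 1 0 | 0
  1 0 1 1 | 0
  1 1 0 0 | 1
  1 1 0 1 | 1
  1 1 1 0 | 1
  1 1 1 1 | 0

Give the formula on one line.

(b & ((c | (b & a)) & (~d | ~c)))

  (b & a) = 0000000000001111
  (c | (b & a)) = 0011001100111111
  ~d = 1010101010101010
  ~c = 1100110011001100
  (~d | ~c) = 1110111011101110
  ((c | (b & a)) & (~d | ~c)) = 0010001000101110
  (b & ((c | (b & a)) & (~d | ~c))) = 0000001000001110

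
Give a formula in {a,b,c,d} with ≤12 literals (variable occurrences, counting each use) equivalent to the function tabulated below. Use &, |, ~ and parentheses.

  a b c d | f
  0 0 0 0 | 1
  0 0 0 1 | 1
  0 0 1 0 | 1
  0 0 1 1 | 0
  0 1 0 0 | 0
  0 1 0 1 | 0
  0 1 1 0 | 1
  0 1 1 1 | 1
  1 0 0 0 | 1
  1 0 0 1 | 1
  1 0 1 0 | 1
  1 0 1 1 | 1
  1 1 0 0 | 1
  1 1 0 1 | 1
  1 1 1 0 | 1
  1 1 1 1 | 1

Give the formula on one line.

(((c & b) | ((~c & (~b | (a & ~d))) | (~d & c))) | a)

  (c & b) = 0000001100000011
  ~c = 1100110011001100
  ~b = 1111000011110000
  ~d = 1010101010101010
  (a & ~d) = 0000000010101010
  (~b | (a & ~d)) = 1111000011111010
  (~c & (~b | (a & ~d))) = 1100000011001000
  (~d & c) = 0010001000100010
  ((~c & (~b | (a & ~d))) | (~d & c)) = 1110001011101010
  ((c & b) | ((~c & (~b | (a & ~d))) | (~d & c))) = 1110001111101011
  (((c & b) | ((~c & (~b | (a & ~d))) | (~d & c))) | a) = 1110001111111111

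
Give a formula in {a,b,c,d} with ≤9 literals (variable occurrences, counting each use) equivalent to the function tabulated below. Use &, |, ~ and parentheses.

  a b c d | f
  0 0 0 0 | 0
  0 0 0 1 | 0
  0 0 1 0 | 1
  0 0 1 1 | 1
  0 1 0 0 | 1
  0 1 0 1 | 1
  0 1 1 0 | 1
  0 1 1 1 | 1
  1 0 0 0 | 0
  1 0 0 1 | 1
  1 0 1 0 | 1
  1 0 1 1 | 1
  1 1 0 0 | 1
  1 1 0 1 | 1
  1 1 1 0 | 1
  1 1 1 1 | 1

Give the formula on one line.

  ~c = 1100110011001100
  (~c & a) = 0000000011001100
  ~d = 1010101010101010
  ((~c & a) | ~d) = 1010101011101110
  (((~c & a) | ~d) & d) = 0000000001000100
  (~c | d) = 1101110111011101
  ((~c | d) & b) = 0000110100001101
  (c | ((~c | d) & b)) = 0011111100111111
  ((((~c & a) | ~d) & d) | (c | ((~c | d) & b))) = 0011111101111111

((((~c & a) | ~d) & d) | (c | ((~c | d) & b)))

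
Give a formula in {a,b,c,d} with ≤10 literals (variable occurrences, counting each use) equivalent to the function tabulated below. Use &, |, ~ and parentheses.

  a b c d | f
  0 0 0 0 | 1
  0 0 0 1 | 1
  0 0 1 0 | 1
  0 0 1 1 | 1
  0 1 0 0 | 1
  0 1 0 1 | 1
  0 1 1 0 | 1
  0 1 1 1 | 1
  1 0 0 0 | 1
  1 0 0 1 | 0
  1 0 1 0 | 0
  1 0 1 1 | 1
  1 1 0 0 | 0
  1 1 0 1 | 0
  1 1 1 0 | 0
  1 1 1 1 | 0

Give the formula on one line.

(((~d & (~c & ~b)) | ~a) | (((b | (c & d)) & ~b) & a))

  ~d = 1010101010101010
  ~c = 1100110011001100
  ~b = 1111000011110000
  (~c & ~b) = 1100000011000000
  (~d & (~c & ~b)) = 1000000010000000
  ~a = 1111111100000000
  ((~d & (~c & ~b)) | ~a) = 1111111110000000
  (c & d) = 0001000100010001
  (b | (c & d)) = 0001111100011111
  ((b | (c & d)) & ~b) = 0001000000010000
  (((b | (c & d)) & ~b) & a) = 0000000000010000
  (((~d & (~c & ~b)) | ~a) | (((b | (c & d)) & ~b) & a)) = 1111111110010000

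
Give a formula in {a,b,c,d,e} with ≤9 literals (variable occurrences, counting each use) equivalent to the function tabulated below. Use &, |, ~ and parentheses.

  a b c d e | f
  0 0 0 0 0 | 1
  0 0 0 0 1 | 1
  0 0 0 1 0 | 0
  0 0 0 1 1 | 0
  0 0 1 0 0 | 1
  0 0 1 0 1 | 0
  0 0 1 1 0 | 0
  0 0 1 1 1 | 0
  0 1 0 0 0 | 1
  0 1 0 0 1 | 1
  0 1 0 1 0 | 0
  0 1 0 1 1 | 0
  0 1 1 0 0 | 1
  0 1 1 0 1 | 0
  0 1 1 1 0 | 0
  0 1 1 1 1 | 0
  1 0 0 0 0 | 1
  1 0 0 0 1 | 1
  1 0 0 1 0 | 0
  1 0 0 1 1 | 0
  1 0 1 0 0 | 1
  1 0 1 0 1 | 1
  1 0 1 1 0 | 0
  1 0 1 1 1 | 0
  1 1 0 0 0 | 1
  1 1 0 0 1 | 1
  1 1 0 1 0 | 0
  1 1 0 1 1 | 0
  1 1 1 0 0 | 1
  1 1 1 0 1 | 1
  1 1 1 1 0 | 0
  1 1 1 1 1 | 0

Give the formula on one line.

(~d & ((~e | (d | a)) | ((~a | ~b) & ~c)))

  ~d = 11001100110011001100110011001100
  ~e = 10101010101010101010101010101010
  (d | a) = 00110011001100111111111111111111
  (~e | (d | a)) = 10111011101110111111111111111111
  ~a = 11111111111111110000000000000000
  ~b = 11111111000000001111111100000000
  (~a | ~b) = 11111111111111111111111100000000
  ~c = 11110000111100001111000011110000
  ((~a | ~b) & ~c) = 11110000111100001111000000000000
  ((~e | (d | a)) | ((~a | ~b) & ~c)) = 11111011111110111111111111111111
  (~d & ((~e | (d | a)) | ((~a | ~b) & ~c))) = 11001000110010001100110011001100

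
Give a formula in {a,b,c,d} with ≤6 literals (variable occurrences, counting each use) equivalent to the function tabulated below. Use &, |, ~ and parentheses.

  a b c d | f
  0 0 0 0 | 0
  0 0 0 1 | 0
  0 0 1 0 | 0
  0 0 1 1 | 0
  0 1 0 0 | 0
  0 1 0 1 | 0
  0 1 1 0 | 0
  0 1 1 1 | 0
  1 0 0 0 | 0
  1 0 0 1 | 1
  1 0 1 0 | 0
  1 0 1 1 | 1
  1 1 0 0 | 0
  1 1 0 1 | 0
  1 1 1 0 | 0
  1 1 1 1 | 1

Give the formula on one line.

  ~d = 1010101010101010
  (a | ~d) = 1010101011111111
  ((a | ~d) & d) = 0000000001010101
  ~b = 1111000011110000
  (~b | c) = 1111001111110011
  (((a | ~d) & d) & (~b | c)) = 0000000001010001

(((a | ~d) & d) & (~b | c))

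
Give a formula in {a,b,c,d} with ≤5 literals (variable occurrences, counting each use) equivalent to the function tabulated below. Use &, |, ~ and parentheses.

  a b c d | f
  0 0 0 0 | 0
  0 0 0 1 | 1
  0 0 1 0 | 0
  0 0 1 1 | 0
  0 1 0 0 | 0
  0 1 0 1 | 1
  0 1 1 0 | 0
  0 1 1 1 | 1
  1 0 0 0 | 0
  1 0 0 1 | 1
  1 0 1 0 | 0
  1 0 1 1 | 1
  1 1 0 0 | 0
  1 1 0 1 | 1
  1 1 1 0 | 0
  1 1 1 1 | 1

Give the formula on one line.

(d & (b | (~c | a)))

  ~c = 1100110011001100
  (~c | a) = 1100110011111111
  (b | (~c | a)) = 1100111111111111
  (d & (b | (~c | a))) = 0100010101010101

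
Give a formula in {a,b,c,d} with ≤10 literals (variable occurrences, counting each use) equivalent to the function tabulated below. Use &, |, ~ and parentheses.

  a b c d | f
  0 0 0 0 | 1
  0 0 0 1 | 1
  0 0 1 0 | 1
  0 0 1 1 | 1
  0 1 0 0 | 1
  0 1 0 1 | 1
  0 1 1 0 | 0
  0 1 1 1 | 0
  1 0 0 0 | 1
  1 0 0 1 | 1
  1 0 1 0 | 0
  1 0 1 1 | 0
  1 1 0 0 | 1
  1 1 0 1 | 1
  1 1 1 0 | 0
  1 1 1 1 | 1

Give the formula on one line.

(((~c | ~b) | (d & a)) & ((~c | ~a) | b))

  ~c = 1100110011001100
  ~b = 1111000011110000
  (~c | ~b) = 1111110011111100
  (d & a) = 0000000001010101
  ((~c | ~b) | (d & a)) = 1111110011111101
  ~a = 1111111100000000
  (~c | ~a) = 1111111111001100
  ((~c | ~a) | b) = 1111111111001111
  (((~c | ~b) | (d & a)) & ((~c | ~a) | b)) = 1111110011001101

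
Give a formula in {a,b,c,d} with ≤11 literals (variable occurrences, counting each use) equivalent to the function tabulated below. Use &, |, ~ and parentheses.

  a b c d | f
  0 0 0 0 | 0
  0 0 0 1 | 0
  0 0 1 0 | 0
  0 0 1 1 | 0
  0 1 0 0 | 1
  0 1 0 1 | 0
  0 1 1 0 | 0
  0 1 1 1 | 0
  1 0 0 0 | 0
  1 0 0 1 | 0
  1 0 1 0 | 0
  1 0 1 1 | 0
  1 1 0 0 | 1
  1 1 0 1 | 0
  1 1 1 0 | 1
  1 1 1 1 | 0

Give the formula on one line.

(~d & ((b & ((a | (~b | ~c)) & (~d | (c & b)))) | d))

  ~d = 1010101010101010
  ~b = 1111000011110000
  ~c = 1100110011001100
  (~b | ~c) = 1111110011111100
  (a | (~b | ~c)) = 1111110011111111
  (c & b) = 0000001100000011
  (~d | (c & b)) = 1010101110101011
  ((a | (~b | ~c)) & (~d | (c & b))) = 1010100010101011
  (b & ((a | (~b | ~c)) & (~d | (c & b)))) = 0000100000001011
  ((b & ((a | (~b | ~c)) & (~d | (c & b)))) | d) = 0101110101011111
  (~d & ((b & ((a | (~b | ~c)) & (~d | (c & b)))) | d)) = 0000100000001010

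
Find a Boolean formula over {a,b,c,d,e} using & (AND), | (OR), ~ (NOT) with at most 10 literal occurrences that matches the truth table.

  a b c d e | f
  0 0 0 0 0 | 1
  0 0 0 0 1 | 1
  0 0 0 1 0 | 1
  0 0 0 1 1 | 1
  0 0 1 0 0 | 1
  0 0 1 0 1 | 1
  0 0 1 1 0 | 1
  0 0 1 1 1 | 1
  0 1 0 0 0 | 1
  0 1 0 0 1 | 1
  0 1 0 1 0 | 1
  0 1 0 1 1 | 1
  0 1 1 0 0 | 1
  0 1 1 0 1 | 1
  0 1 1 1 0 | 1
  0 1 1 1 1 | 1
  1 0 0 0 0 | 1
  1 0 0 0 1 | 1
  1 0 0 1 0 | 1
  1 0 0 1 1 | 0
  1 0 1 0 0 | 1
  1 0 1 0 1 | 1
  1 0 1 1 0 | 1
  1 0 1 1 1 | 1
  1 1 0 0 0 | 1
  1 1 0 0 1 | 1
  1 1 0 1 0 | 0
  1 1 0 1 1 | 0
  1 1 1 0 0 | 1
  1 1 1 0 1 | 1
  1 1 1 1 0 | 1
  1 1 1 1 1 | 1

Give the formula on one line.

  ~a = 11111111111111110000000000000000
  ~d = 11001100110011001100110011001100
  ~e = 10101010101010101010101010101010
  (~e & d) = 00100010001000100010001000100010
  (~d | (~e & d)) = 11101110111011101110111011101110
  ~c = 11110000111100001111000011110000
  (~c | e) = 11110101111101011111010111110101
  ((~c | e) & ~d) = 11000100110001001100010011000100
  ~b = 11111111000000001111111100000000
  (((~c | e) & ~d) | ~b) = 11111111110001001111111111000100
  ((~d | (~e & d)) & (((~c | e) & ~d) | ~b)) = 11101110110001001110111011000100
  (((~d | (~e & d)) & (((~c | e) & ~d) | ~b)) | c) = 11101111110011111110111111001111
  (~a | (((~d | (~e & d)) & (((~c | e) & ~d) | ~b)) | c)) = 11111111111111111110111111001111

(~a | (((~d | (~e & d)) & (((~c | e) & ~d) | ~b)) | c))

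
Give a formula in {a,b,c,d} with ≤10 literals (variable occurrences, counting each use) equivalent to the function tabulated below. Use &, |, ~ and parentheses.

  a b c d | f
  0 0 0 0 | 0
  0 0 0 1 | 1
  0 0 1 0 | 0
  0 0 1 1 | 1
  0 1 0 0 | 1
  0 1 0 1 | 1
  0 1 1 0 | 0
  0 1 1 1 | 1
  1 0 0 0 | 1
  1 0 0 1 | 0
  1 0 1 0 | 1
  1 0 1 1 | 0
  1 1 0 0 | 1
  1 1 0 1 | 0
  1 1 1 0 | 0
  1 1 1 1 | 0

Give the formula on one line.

(((d | (~c | ~b)) & (~d | ~a)) & ((d | (b & ~a)) | a))

  ~c = 1100110011001100
  ~b = 1111000011110000
  (~c | ~b) = 1111110011111100
  (d | (~c | ~b)) = 1111110111111101
  ~d = 1010101010101010
  ~a = 1111111100000000
  (~d | ~a) = 1111111110101010
  ((d | (~c | ~b)) & (~d | ~a)) = 1111110110101000
  (b & ~a) = 0000111100000000
  (d | (b & ~a)) = 0101111101010101
  ((d | (b & ~a)) | a) = 0101111111111111
  (((d | (~c | ~b)) & (~d | ~a)) & ((d | (b & ~a)) | a)) = 0101110110101000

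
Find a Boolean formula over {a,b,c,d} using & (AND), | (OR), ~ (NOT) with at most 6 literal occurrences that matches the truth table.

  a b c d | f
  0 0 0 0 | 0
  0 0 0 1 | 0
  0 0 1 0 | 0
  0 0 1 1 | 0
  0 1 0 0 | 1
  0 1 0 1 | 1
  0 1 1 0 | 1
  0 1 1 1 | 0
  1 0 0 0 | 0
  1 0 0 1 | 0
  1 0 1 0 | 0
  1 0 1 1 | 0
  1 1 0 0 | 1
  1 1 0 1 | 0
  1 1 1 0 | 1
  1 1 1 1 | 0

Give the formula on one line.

(((~a | ~d) & b) & ((a | ~c) | ~d))

  ~a = 1111111100000000
  ~d = 1010101010101010
  (~a | ~d) = 1111111110101010
  ((~a | ~d) & b) = 0000111100001010
  ~c = 1100110011001100
  (a | ~c) = 1100110011111111
  ((a | ~c) | ~d) = 1110111011111111
  (((~a | ~d) & b) & ((a | ~c) | ~d)) = 0000111000001010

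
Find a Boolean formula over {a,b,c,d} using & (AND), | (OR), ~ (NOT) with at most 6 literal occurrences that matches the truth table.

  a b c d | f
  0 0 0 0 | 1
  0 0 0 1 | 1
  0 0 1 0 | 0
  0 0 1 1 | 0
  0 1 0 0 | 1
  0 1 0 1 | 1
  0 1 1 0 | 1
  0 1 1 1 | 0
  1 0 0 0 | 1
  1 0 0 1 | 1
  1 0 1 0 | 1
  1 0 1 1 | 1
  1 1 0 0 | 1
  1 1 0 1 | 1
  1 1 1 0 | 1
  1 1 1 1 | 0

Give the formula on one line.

  ~b = 1111000011110000
  ~d = 1010101010101010
  ~c = 1100110011001100
  (~d | ~c) = 1110111011101110
  (~b | (~d | ~c)) = 1111111011111110
  (b | ~c) = 1100111111001111
  (a | (b | ~c)) = 1100111111111111
  ((~b | (~d | ~c)) & (a | (b | ~c))) = 1100111011111110

((~b | (~d | ~c)) & (a | (b | ~c)))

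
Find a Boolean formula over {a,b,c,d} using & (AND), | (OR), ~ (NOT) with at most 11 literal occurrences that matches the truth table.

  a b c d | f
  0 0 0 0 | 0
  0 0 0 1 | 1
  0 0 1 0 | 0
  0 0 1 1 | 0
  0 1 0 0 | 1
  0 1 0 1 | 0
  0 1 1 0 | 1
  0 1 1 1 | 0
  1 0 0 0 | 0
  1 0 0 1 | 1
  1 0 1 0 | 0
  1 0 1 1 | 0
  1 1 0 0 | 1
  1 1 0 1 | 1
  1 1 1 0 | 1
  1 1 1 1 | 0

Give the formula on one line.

  (b | d) = 0101111101011111
  ~d = 1010101010101010
  ~b = 1111000011110000
  (c & ~d) = 0010001000100010
  (~b | (c & ~d)) = 1111001011110010
  ~c = 1100110011001100
  (a & ~c) = 0000000011001100
  ((~b | (c & ~d)) | (a & ~c)) = 1111001011111110
  (((~b | (c & ~d)) | (a & ~c)) & ~c) = 1100000011001100
  (~d | (((~b | (c & ~d)) | (a & ~c)) & ~c)) = 1110101011101110
  ((b | d) & (~d | (((~b | (c & ~d)) | (a & ~c)) & ~c))) = 0100101001001110

((b | d) & (~d | (((~b | (c & ~d)) | (a & ~c)) & ~c)))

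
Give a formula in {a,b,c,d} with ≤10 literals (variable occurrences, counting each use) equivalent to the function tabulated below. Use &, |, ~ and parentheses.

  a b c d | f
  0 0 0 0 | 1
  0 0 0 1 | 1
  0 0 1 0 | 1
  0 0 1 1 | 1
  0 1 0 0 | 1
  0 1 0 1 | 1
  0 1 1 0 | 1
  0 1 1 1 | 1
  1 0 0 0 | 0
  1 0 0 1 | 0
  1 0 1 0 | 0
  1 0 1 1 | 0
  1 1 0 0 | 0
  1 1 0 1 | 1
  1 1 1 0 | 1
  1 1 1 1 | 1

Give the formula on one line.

  (b & c) = 0000001100000011
  ((b & c) & a) = 0000000000000011
  ~a = 1111111100000000
  (((b & c) & a) | ~a) = 1111111100000011
  ~c = 1100110011001100
  (c & b) = 0000001100000011
  (~c | (c & b)) = 1100111111001111
  ((~c | (c & b)) & d) = 0100010101000101
  (b & ((~c | (c & b)) & d)) = 0000010100000101
  ((((b & c) & a) | ~a) | (b & ((~c | (c & b)) & d))) = 1111111100000111

((((b & c) & a) | ~a) | (b & ((~c | (c & b)) & d)))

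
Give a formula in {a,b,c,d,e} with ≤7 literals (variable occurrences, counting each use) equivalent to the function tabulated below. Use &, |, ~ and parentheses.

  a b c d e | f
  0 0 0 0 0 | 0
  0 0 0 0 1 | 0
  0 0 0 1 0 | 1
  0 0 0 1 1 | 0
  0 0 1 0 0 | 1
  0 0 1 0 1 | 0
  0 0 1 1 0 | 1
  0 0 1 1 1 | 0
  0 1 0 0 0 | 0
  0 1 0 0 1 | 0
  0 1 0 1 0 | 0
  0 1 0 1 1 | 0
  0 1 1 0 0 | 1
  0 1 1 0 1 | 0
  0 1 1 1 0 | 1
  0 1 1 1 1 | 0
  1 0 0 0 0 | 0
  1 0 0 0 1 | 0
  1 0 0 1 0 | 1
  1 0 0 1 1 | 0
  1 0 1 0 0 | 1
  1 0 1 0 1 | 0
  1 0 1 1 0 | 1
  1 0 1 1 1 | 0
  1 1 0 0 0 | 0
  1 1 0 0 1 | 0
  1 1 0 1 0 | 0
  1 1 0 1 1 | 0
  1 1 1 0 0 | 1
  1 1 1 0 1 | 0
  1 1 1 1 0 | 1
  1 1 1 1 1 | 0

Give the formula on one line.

((c & ~e) | ((d & ~b) & ~e))

  ~e = 10101010101010101010101010101010
  (c & ~e) = 00001010000010100000101000001010
  ~b = 11111111000000001111111100000000
  (d & ~b) = 00110011000000000011001100000000
  ((d & ~b) & ~e) = 00100010000000000010001000000000
  ((c & ~e) | ((d & ~b) & ~e)) = 00101010000010100010101000001010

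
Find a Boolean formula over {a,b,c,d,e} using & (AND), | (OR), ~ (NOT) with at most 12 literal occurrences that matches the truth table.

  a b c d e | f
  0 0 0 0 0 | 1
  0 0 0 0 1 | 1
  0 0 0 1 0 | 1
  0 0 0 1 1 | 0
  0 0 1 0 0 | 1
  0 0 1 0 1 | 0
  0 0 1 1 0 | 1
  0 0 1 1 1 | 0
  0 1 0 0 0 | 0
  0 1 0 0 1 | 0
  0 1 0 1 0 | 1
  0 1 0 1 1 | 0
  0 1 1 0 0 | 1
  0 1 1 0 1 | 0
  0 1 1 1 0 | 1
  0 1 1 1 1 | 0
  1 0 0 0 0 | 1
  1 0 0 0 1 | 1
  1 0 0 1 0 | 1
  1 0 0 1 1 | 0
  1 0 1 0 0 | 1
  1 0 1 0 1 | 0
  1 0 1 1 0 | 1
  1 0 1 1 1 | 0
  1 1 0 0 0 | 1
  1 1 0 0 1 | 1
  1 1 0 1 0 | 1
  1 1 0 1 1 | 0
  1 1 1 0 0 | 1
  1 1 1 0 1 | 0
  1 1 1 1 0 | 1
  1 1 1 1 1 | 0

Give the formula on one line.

((~e | ~c) & ((d & ~e) | (~d & (c | (~d & (a | ~b))))))

  ~e = 10101010101010101010101010101010
  ~c = 11110000111100001111000011110000
  (~e | ~c) = 11111010111110101111101011111010
  (d & ~e) = 00100010001000100010001000100010
  ~d = 11001100110011001100110011001100
  ~b = 11111111000000001111111100000000
  (a | ~b) = 11111111000000001111111111111111
  (~d & (a | ~b)) = 11001100000000001100110011001100
  (c | (~d & (a | ~b))) = 11001111000011111100111111001111
  (~d & (c | (~d & (a | ~b)))) = 11001100000011001100110011001100
  ((d & ~e) | (~d & (c | (~d & (a | ~b))))) = 11101110001011101110111011101110
  ((~e | ~c) & ((d & ~e) | (~d & (c | (~d & (a | ~b)))))) = 11101010001010101110101011101010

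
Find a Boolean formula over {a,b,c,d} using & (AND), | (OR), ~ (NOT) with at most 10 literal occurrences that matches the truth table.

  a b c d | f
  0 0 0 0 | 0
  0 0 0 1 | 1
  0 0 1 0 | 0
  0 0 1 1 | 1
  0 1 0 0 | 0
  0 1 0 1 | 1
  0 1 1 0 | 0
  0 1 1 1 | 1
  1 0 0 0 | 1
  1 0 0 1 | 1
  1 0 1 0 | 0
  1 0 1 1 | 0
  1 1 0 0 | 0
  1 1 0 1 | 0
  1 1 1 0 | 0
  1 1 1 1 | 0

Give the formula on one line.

  ~a = 1111111100000000
  (d & ~a) = 0101010100000000
  ~b = 1111000011110000
  ~c = 1100110011001100
  (~b & ~c) = 1100000011000000
  (a | ~c) = 1100110011111111
  (~a & (a | ~c)) = 1100110000000000
  ((~b & ~c) | (~a & (a | ~c))) = 1100110011000000
  (a & ((~b & ~c) | (~a & (a | ~c)))) = 0000000011000000
  ((d & ~a) | (a & ((~b & ~c) | (~a & (a | ~c))))) = 0101010111000000

((d & ~a) | (a & ((~b & ~c) | (~a & (a | ~c)))))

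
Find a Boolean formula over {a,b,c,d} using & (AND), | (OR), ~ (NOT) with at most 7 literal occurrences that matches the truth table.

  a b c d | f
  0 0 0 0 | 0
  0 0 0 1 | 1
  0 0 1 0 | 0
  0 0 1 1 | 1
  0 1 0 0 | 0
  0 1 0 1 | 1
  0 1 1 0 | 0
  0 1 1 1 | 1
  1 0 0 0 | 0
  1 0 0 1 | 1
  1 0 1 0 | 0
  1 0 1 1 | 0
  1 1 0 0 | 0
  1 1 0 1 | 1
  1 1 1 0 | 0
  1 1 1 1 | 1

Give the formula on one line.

(d & ((~a & c) | ((a & b) | ~c)))

  ~a = 1111111100000000
  (~a & c) = 0011001100000000
  (a & b) = 0000000000001111
  ~c = 1100110011001100
  ((a & b) | ~c) = 1100110011001111
  ((~a & c) | ((a & b) | ~c)) = 1111111111001111
  (d & ((~a & c) | ((a & b) | ~c))) = 0101010101000101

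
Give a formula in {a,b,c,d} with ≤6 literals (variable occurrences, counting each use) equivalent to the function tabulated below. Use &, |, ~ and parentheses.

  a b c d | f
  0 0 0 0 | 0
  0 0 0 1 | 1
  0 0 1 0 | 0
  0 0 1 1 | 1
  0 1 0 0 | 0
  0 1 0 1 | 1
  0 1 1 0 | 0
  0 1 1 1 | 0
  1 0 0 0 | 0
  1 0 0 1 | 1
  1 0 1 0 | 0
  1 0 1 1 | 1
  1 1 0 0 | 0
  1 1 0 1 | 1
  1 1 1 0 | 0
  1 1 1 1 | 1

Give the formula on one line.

  ~c = 1100110011001100
  ~d = 1010101010101010
  (~c | ~d) = 1110111011101110
  ~b = 1111000011110000
  ((~c | ~d) | ~b) = 1111111011111110
  (((~c | ~d) | ~b) | a) = 1111111011111111
  (d & (((~c | ~d) | ~b) | a)) = 0101010001010101

(d & (((~c | ~d) | ~b) | a))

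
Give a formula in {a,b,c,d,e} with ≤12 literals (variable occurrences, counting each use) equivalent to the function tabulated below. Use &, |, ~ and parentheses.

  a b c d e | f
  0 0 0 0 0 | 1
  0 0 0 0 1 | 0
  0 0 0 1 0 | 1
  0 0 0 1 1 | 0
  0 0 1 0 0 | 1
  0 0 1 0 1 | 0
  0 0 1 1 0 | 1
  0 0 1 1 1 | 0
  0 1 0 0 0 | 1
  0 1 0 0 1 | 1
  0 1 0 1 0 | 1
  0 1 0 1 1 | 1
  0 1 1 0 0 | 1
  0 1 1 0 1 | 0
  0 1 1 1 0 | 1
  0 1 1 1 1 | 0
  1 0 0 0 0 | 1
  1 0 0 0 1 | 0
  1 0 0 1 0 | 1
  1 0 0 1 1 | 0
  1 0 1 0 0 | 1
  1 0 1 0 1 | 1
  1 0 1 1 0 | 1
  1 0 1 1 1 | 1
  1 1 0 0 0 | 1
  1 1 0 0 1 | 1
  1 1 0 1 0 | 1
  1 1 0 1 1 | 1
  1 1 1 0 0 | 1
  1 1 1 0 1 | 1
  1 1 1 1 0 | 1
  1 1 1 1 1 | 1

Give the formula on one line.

  ~e = 10101010101010101010101010101010
  ~b = 11111111000000001111111100000000
  (c | ~b) = 11111111000011111111111100001111
  (a | (c | ~b)) = 11111111000011111111111111111111
  (~e & (a | (c | ~b))) = 10101010000010101010101010101010
  (b | c) = 00001111111111110000111111111111
  ~c = 11110000111100001111000011110000
  (~c | ~e) = 11111010111110101111101011111010
  ((~c | ~e) | a) = 11111010111110101111111111111111
  ((b | c) & ((~c | ~e) | a)) = 00001010111110100000111111111111
  ((~e & (a | (c | ~b))) | ((b | c) & ((~c | ~e) | a))) = 10101010111110101010111111111111

((~e & (a | (c | ~b))) | ((b | c) & ((~c | ~e) | a)))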